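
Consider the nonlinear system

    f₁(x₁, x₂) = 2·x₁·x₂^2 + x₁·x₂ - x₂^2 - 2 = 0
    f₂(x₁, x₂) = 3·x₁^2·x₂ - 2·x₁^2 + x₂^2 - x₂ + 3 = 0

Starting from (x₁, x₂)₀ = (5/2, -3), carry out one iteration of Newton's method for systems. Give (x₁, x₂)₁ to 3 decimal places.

(1.661, -2.353)

At (5/2, -3): F = (26.500, -53.750).
Jacobian J = [[2·x₂^2 + x₂, 4·x₁·x₂ + x₁ - 2·x₂], [6·x₁·x₂ - 4·x₁, 3·x₁^2 + 2·x₂ - 1]].
At the point, J = [[15.000, -21.500], [-55.000, 11.750]] (det J = -1006.250).
Solving J·Δ = −F gives Δ = (-0.839, 0.647).
Then the next iterate is (x₁, x₂)₁ = (1.661, -2.353).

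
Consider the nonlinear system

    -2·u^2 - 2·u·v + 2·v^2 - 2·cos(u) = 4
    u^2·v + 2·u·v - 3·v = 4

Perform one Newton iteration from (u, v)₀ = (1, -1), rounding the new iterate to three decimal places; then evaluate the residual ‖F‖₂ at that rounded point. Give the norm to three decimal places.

At (1, -1): F = (-3.08060, -4.000).
Jacobian J = [[-4·u - 2·v + 2·sin(u), -2·u + 4·v], [2·u·v + 2·v, u^2 + 2·u - 3]].
At the point, J = [[-0.31706, -6.000], [-4.000, 0.000]] (det J = -24.000).
Solving J·Δ = −F gives Δ = (-1.000, -0.461).
Then the next iterate is (u, v)₁ = (0.000, -1.461).
Re-evaluating at (0.000, -1.461): F = (-1.73096, 0.383), so ‖F‖₂ = 1.773.

1.773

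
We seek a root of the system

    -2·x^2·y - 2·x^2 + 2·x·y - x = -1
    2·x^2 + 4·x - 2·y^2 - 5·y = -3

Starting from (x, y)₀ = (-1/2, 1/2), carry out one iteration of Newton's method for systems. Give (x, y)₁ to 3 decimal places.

At (-1/2, 1/2): F = (0.250, -1.500).
Jacobian J = [[-4·x·y - 4·x + 2·y - 1, -2·x^2 + 2·x], [4·x + 4, -4·y - 5]].
At the point, J = [[3.000, -1.500], [2.000, -7.000]] (det J = -18.000).
Solving J·Δ = −F gives Δ = (-0.222, -0.278).
Then the next iterate is (x, y)₁ = (-0.722, 0.222).

(-0.722, 0.222)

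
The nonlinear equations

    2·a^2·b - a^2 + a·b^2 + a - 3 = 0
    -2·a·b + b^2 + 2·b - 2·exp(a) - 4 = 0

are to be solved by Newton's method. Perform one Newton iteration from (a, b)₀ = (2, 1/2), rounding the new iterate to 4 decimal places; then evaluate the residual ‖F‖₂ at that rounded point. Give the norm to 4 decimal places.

At (2, 1/2): F = (-0.5000, -19.528112).
Jacobian J = [[4·a·b - 2·a + b^2 + 1, 2·a^2 + 2·a·b], [-2·b - 2·exp(a), -2·a + 2·b + 2]].
At the point, J = [[1.2500, 10.0000], [-15.778112, -1.0000]] (det J = 156.531122).
Solving J·Δ = −F gives Δ = (-1.2507, 0.2063).
Then the next iterate is (a, b)₁ = (0.7493, 0.7063).
Re-evaluating at (0.7493, 0.7063): F = (-1.645250, -7.378039), so ‖F‖₂ = 7.5593.

7.5593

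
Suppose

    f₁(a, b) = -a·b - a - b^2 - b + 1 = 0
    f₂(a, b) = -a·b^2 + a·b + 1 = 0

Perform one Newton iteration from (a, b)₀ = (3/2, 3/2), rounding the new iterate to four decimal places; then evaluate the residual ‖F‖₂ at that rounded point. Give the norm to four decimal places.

At (3/2, 3/2): F = (-6.5000, -0.1250).
Jacobian J = [[-b - 1, -a - 2·b - 1], [-b^2 + b, -2·a·b + a]].
At the point, J = [[-2.5000, -5.5000], [-0.7500, -3.0000]] (det J = 3.3750).
Solving J·Δ = −F gives Δ = (-5.5741, 1.3519).
Then the next iterate is (a, b)₁ = (-4.0741, 2.8519).
Re-evaluating at (-4.0741, 2.8519): F = (5.707792, 22.517089), so ‖F‖₂ = 23.2293.

23.2293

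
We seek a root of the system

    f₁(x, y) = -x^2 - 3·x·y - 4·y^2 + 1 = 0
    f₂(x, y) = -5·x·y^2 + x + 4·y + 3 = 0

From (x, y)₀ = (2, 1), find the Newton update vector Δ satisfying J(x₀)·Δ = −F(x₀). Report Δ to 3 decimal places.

(-3.464, 0.804)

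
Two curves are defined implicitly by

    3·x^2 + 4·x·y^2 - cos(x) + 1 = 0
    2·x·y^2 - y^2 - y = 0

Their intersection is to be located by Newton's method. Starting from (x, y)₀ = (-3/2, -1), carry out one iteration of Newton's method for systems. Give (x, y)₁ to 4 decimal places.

At (-3/2, -1): F = (1.679263, -3.0000).
Jacobian J = [[6·x + 4·y^2 + sin(x), 8·x·y], [2·y^2, 4·x·y - 2·y - 1]].
At the point, J = [[-5.997495, 12.0000], [2.0000, 7.0000]] (det J = -65.982465).
Solving J·Δ = −F gives Δ = (0.7238, 0.2218).
Then the next iterate is (x, y)₁ = (-0.7762, -0.7782).

(-0.7762, -0.7782)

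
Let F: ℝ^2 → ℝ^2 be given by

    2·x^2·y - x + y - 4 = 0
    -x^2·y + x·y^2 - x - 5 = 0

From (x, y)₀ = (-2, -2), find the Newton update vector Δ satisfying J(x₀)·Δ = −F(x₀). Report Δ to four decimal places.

At (-2, -2): F = (-20.0000, -3.0000).
Jacobian J = [[4·x·y - 1, 2·x^2 + 1], [-2·x·y + y^2 - 1, -x^2 + 2·x·y]].
At the point, J = [[15.0000, 9.0000], [-5.0000, 4.0000]] (det J = 105.0000).
Solving J·Δ = −F gives Δ = (0.5048, 1.3810).

(0.5048, 1.3810)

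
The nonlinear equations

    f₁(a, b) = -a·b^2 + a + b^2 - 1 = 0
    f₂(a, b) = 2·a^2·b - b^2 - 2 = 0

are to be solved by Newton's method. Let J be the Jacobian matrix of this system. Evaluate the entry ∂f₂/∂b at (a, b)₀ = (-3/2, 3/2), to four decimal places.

∂f₂/∂b = 2·a^2 - 2·b.
At (-3/2, 3/2) this is 1.5000.

1.5000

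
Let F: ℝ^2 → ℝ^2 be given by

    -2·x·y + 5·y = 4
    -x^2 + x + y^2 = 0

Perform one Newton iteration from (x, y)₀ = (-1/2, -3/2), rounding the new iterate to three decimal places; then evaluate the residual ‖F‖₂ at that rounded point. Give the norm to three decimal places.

At (-1/2, -3/2): F = (-13.000, 1.500).
Jacobian J = [[-2·y, -2·x + 5], [-2·x + 1, 2·y]].
At the point, J = [[3.000, 6.000], [2.000, -3.000]] (det J = -21.000).
Solving J·Δ = −F gives Δ = (1.429, 1.452).
Then the next iterate is (x, y)₁ = (0.929, -0.048).
Re-evaluating at (0.929, -0.048): F = (-4.15082, 0.06826), so ‖F‖₂ = 4.151.

4.151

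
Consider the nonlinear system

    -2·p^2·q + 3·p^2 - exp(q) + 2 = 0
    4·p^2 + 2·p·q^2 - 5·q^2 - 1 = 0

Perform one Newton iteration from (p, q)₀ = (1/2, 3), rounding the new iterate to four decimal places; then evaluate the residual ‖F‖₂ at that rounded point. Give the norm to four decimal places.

10.5149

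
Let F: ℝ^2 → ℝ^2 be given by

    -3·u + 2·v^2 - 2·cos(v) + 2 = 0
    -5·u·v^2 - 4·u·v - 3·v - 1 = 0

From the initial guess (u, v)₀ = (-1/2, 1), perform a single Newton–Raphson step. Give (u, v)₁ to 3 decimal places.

(-0.879, 0.022)

At (-1/2, 1): F = (4.41940, 0.500).
Jacobian J = [[-3, 4·v + 2·sin(v)], [-5·v^2 - 4·v, -10·u·v - 4·u - 3]].
At the point, J = [[-3.000, 5.68294], [-9.000, 4.000]] (det J = 39.14648).
Solving J·Δ = −F gives Δ = (-0.379, -0.978).
Then the next iterate is (u, v)₁ = (-0.879, 0.022).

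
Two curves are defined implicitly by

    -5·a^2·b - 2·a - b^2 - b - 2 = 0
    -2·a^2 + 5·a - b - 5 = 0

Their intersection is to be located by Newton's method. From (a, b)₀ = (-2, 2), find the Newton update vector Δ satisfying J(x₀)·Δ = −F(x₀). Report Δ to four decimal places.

At (-2, 2): F = (-44.0000, -25.0000).
Jacobian J = [[-10·a·b - 2, -5·a^2 - 2·b - 1], [-4·a + 5, -1]].
At the point, J = [[38.0000, -25.0000], [13.0000, -1.0000]] (det J = 287.0000).
Solving J·Δ = −F gives Δ = (2.0244, 1.3171).

(2.0244, 1.3171)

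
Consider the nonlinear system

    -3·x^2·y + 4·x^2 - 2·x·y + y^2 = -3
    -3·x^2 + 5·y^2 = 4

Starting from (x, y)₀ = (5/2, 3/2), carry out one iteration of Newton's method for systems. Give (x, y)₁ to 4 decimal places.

(1.6892, 1.4559)

At (5/2, 3/2): F = (-5.3750, -11.5000).
Jacobian J = [[-6·x·y + 8·x - 2·y, -3·x^2 - 2·x + 2·y], [-6·x, 10·y]].
At the point, J = [[-5.5000, -20.7500], [-15.0000, 15.0000]] (det J = -393.7500).
Solving J·Δ = −F gives Δ = (-0.8108, -0.0441).
Then the next iterate is (x, y)₁ = (1.6892, 1.4559).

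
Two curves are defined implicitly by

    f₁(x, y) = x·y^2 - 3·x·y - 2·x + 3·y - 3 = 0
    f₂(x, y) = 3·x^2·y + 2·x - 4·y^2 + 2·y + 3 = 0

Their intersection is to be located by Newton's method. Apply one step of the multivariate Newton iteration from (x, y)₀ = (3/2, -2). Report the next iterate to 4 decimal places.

At (3/2, -2): F = (3.0000, -27.5000).
Jacobian J = [[y^2 - 3·y - 2, 2·x·y - 3·x + 3], [6·x·y + 2, 3·x^2 - 8·y + 2]].
At the point, J = [[8.0000, -7.5000], [-16.0000, 24.7500]] (det J = 78.0000).
Solving J·Δ = −F gives Δ = (1.6923, 2.2051).
Then the next iterate is (x, y)₁ = (3.1923, 0.2051).

(3.1923, 0.2051)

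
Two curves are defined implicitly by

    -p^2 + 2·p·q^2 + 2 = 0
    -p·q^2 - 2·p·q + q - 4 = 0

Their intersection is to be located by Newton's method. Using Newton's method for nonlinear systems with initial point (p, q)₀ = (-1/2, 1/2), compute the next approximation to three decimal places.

(-0.850, 1.475)

At (-1/2, 1/2): F = (1.500, -2.875).
Jacobian J = [[-2·p + 2·q^2, 4·p·q], [-q^2 - 2·q, -2·p·q - 2·p + 1]].
At the point, J = [[1.500, -1.000], [-1.250, 2.500]] (det J = 2.500).
Solving J·Δ = −F gives Δ = (-0.350, 0.975).
Then the next iterate is (p, q)₁ = (-0.850, 1.475).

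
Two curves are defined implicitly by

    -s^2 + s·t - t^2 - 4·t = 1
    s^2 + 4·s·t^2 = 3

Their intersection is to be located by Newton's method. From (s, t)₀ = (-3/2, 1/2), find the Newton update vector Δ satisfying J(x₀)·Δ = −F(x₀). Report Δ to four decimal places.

At (-3/2, 1/2): F = (-6.2500, -2.2500).
Jacobian J = [[-2·s + t, s - 2·t - 4], [2·s + 4·t^2, 8·s·t]].
At the point, J = [[3.5000, -6.5000], [-2.0000, -6.0000]] (det J = -34.0000).
Solving J·Δ = −F gives Δ = (0.6728, -0.5993).

(0.6728, -0.5993)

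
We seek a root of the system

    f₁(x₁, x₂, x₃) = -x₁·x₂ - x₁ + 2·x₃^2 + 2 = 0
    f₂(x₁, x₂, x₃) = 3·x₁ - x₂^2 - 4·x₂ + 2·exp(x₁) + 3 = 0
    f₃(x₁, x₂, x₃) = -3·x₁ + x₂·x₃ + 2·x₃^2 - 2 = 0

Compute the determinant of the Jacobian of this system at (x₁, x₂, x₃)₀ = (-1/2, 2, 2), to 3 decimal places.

J = [[-x₂ - 1, -x₁, 4·x₃], [2·exp(x₁) + 3, -2·x₂ - 4, 0], [-3, x₃, x₂ + 4·x₃]].
At the point, J = [[-3.000, 0.500, 8.000], [4.21306, -8.000, 0.000], [-3.000, 2.000, 10.000]].
det J = 94.344.

94.344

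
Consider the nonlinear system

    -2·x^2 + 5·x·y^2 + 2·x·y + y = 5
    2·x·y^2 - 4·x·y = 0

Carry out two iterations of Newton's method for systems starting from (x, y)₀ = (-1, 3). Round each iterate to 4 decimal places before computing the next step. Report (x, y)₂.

(0.0000, 5.0000)

At (-1, 3): F = (-55.0000, -6.0000).
Jacobian J = [[-4·x + 5·y^2 + 2·y, 10·x·y + 2·x + 1], [2·y^2 - 4·y, 4·x·y - 4·x]].
At the point, J = [[55.0000, -31.0000], [6.0000, -8.0000]] (det J = -254.0000).
Solving J·Δ = −F gives Δ = (1.0000, 0.0000).
Then the next iterate is (x, y)₁ = (0.0000, 3.0000).
Round to (0.0000, 3.0000) and repeat: F = (-2.0000, 0.0000), J = [[51.0000, 1.0000], [6.0000, 0.0000]].
Δ = (0.0000, 2.0000), so (x, y)₂ = (0.0000, 5.0000).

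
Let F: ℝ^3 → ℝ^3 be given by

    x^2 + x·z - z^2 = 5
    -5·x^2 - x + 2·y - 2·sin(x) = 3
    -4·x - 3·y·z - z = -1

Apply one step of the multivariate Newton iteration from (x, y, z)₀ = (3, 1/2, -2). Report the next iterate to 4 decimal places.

(1.3110, 1.1333, -0.1777)

At (3, 1/2, -2): F = (-6.0000, -50.282240, -6.0000).
Jacobian J = [[2·x + z, 0, x - 2·z], [-10·x - 2·cos(x) - 1, 2, 0], [-4, -3·z, -3·y - 1]].
At the point, J = [[4.0000, 0.0000, 7.0000], [-29.020015, 2.0000, 0.0000], [-4.0000, 6.0000, -2.5000]] (det J = -1182.840630).
Solving J·Δ = −F gives Δ = (-1.6890, 0.6333, 1.8223).
Then the next iterate is (x, y, z)₁ = (1.3110, 1.1333, -0.1777).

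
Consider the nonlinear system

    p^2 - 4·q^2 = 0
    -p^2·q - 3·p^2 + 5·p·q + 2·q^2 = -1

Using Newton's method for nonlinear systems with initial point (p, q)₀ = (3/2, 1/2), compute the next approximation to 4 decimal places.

At (3/2, 1/2): F = (1.2500, -2.6250).
Jacobian J = [[2·p, -8·q], [-2·p·q - 6·p + 5·q, -p^2 + 5·p + 4·q]].
At the point, J = [[3.0000, -4.0000], [-8.0000, 7.2500]] (det J = -10.2500).
Solving J·Δ = −F gives Δ = (-0.1402, 0.2073).
Then the next iterate is (p, q)₁ = (1.3598, 0.7073).

(1.3598, 0.7073)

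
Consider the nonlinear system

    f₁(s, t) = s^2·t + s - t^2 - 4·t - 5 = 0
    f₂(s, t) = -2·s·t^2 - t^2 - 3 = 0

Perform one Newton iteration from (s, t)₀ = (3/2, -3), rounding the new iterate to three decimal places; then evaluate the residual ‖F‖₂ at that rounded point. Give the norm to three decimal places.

11.237

At (3/2, -3): F = (-7.250, -39.000).
Jacobian J = [[2·s·t + 1, s^2 - 2·t - 4], [-2·t^2, -4·s·t - 2·t]].
At the point, J = [[-8.000, 4.250], [-18.000, 24.000]] (det J = -115.500).
Solving J·Δ = −F gives Δ = (-0.071, 1.571).
Then the next iterate is (s, t)₁ = (1.429, -1.429).
Re-evaluating at (1.429, -1.429): F = (-2.81512, -10.87819), so ‖F‖₂ = 11.237.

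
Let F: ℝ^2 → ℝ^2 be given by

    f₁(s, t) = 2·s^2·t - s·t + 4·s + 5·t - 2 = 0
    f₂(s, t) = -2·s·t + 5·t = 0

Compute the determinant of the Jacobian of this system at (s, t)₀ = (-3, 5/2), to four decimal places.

J = [[4·s·t - t + 4, 2·s^2 - s + 5], [-2·t, -2·s + 5]].
At the point, J = [[-28.5000, 26.0000], [-5.0000, 11.0000]].
det J = -183.5000.

-183.5000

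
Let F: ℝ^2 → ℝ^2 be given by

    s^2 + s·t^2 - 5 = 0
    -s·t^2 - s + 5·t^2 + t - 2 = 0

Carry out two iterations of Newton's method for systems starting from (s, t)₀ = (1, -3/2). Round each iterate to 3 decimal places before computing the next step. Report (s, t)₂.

(1.630, -1.200)

At (1, -3/2): F = (-1.750, 4.500).
Jacobian J = [[2·s + t^2, 2·s·t], [-t^2 - 1, -2·s·t + 10·t + 1]].
At the point, J = [[4.250, -3.000], [-3.250, -11.000]] (det J = -56.500).
Solving J·Δ = −F gives Δ = (0.580, 0.238).
Then the next iterate is (s, t)₁ = (1.580, -1.262).
Round to (1.580, -1.262) and repeat: F = (0.01278, 0.60484), J = [[4.75264, -3.98792], [-2.59264, -7.63208]].
Δ = (0.050, 0.062), so (s, t)₂ = (1.630, -1.200).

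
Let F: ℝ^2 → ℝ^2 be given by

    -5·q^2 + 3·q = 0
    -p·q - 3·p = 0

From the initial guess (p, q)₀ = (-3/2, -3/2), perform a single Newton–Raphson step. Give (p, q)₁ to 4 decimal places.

At (-3/2, -3/2): F = (-15.7500, 2.2500).
Jacobian J = [[0, -10·q + 3], [-q - 3, -p]].
At the point, J = [[0.0000, 18.0000], [-1.5000, 1.5000]] (det J = 27.0000).
Solving J·Δ = −F gives Δ = (2.3750, 0.8750).
Then the next iterate is (p, q)₁ = (0.8750, -0.6250).

(0.8750, -0.6250)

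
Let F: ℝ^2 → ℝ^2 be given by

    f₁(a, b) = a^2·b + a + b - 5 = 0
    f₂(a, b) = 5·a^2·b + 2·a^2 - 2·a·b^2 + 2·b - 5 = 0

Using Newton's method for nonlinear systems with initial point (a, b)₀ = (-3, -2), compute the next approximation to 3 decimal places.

(-3.733, 1.752)

At (-3, -2): F = (-28.000, -57.000).
Jacobian J = [[2·a·b + 1, a^2 + 1], [10·a·b + 4·a - 2·b^2, 5·a^2 - 4·a·b + 2]].
At the point, J = [[13.000, 10.000], [40.000, 23.000]] (det J = -101.000).
Solving J·Δ = −F gives Δ = (-0.733, 3.752).
Then the next iterate is (a, b)₁ = (-3.733, 1.752).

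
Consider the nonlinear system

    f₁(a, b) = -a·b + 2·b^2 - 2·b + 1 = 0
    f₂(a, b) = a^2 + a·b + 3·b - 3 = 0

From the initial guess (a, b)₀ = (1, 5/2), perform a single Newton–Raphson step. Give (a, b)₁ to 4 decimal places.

(0.2289, 1.3675)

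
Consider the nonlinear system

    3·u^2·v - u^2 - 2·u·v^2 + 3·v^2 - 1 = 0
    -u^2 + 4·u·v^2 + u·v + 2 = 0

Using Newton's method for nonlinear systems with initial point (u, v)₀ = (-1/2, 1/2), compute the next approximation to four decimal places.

(-1.0400, 0.3600)

At (-1/2, 1/2): F = (0.1250, 1.0000).
Jacobian J = [[6·u·v - 2·u - 2·v^2, 3·u^2 - 4·u·v + 6·v], [-2·u + 4·v^2 + v, 8·u·v + u]].
At the point, J = [[-1.0000, 4.7500], [2.5000, -2.5000]] (det J = -9.3750).
Solving J·Δ = −F gives Δ = (-0.5400, -0.1400).
Then the next iterate is (u, v)₁ = (-1.0400, 0.3600).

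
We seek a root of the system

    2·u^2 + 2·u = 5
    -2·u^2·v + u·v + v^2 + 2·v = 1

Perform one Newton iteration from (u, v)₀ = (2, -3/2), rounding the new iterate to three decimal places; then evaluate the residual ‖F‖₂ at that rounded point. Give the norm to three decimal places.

1.720

At (2, -3/2): F = (7.000, 7.250).
Jacobian J = [[4·u + 2, 0], [-4·u·v + v, -2·u^2 + u + 2·v + 2]].
At the point, J = [[10.000, 0.000], [10.500, -7.000]] (det J = -70.000).
Solving J·Δ = −F gives Δ = (-0.700, -0.014).
Then the next iterate is (u, v)₁ = (1.300, -1.514).
Re-evaluating at (1.300, -1.514): F = (0.980, 1.41332), so ‖F‖₂ = 1.720.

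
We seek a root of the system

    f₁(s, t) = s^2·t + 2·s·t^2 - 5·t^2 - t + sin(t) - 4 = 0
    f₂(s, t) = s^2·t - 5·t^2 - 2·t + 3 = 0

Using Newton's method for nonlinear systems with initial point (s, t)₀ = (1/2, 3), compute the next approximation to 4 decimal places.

(0.7048, 1.5312)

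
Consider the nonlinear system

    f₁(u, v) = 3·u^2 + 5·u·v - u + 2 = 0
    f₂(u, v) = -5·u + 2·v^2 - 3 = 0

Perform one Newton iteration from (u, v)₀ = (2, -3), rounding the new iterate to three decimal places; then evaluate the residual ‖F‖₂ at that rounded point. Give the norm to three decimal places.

2.679

At (2, -3): F = (-18.000, 5.000).
Jacobian J = [[6·u + 5·v - 1, 5·u], [-5, 4·v]].
At the point, J = [[-4.000, 10.000], [-5.000, -12.000]] (det J = 98.000).
Solving J·Δ = −F gives Δ = (-1.694, 1.122).
Then the next iterate is (u, v)₁ = (0.306, -1.878).
Re-evaluating at (0.306, -1.878): F = (-0.89843, 2.52377), so ‖F‖₂ = 2.679.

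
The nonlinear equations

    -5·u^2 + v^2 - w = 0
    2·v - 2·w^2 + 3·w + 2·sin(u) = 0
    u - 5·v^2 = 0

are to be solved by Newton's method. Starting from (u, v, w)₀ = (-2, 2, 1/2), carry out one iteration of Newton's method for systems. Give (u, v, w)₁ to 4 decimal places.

(-0.9768, 0.9512, 0.2678)

At (-2, 2, 1/2): F = (-16.5000, 3.181405, -22.0000).
Jacobian J = [[-10·u, 2·v, -1], [2·cos(u), 2, -4·w + 3], [1, -10·v, 0]].
At the point, J = [[20.0000, 4.0000, -1.0000], [-0.832294, 2.0000, 1.0000], [1.0000, -20.0000, 0.0000]] (det J = 389.354127).
Solving J·Δ = −F gives Δ = (1.0232, -1.0488, -0.2322).
Then the next iterate is (u, v, w)₁ = (-0.9768, 0.9512, 0.2678).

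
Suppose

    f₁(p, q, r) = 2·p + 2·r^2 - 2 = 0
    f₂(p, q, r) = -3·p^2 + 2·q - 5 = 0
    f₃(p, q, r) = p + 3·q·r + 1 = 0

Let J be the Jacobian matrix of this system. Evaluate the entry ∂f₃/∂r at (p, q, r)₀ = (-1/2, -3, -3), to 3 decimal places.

-9.000

∂f₃/∂r = 3·q.
At (-1/2, -3, -3) this is -9.000.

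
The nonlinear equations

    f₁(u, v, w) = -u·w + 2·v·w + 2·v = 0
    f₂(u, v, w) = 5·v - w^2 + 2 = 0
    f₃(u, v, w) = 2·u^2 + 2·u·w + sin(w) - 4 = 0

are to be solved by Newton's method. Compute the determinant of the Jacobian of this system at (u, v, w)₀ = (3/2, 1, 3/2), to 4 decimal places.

J = [[-w, 2·w + 2, -u + 2·v], [0, 5, -2·w], [4·u + 2·w, 0, 2·u + cos(w)]].
At the point, J = [[-1.5000, 5.0000, 0.5000], [0.0000, 5.0000, -3.0000], [9.0000, 0.0000, 3.070737]].
det J = -180.5305.

-180.5305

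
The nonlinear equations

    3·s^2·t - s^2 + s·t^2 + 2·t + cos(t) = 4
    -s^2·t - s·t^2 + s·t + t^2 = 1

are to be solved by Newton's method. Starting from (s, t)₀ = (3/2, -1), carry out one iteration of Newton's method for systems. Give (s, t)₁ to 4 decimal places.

(1.6824, 1.2705)

At (3/2, -1): F = (-12.959698, -0.7500).
Jacobian J = [[6·s·t - 2·s + t^2, 3·s^2 + 2·s·t - sin(t) + 2], [-2·s·t - t^2 + t, -s^2 - 2·s·t + s + 2·t]].
At the point, J = [[-11.0000, 6.591471], [1.0000, 0.2500]] (det J = -9.341471).
Solving J·Δ = −F gives Δ = (0.1824, 2.2705).
Then the next iterate is (s, t)₁ = (1.6824, 1.2705).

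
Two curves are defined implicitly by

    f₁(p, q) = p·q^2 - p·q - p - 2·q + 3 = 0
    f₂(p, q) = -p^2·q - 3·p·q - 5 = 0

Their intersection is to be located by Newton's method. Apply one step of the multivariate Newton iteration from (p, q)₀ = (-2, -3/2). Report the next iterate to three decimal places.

(-5.379, -0.034)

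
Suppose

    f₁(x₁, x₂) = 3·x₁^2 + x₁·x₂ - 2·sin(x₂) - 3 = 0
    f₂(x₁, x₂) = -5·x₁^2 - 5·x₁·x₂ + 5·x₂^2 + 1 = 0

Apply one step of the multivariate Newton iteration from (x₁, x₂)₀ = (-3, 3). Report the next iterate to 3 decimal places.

(-1.925, 1.619)

At (-3, 3): F = (14.71776, 46.000).
Jacobian J = [[6·x₁ + x₂, x₁ - 2·cos(x₂)], [-10·x₁ - 5·x₂, -5·x₁ + 10·x₂]].
At the point, J = [[-15.000, -1.02002], [15.000, 45.000]] (det J = -659.69977).
Solving J·Δ = −F gives Δ = (1.075, -1.381).
Then the next iterate is (x₁, x₂)₁ = (-1.925, 1.619).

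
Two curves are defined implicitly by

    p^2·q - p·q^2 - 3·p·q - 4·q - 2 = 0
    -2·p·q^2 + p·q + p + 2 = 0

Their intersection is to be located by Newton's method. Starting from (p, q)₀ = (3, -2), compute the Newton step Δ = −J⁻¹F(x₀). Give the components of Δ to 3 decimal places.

(0.192, 0.990)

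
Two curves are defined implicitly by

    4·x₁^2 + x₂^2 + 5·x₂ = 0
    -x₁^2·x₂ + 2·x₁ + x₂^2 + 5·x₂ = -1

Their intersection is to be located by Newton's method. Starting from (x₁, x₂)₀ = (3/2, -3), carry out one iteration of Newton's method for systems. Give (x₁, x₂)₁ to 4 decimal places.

At (3/2, -3): F = (3.0000, 4.7500).
Jacobian J = [[8·x₁, 2·x₂ + 5], [-2·x₁·x₂ + 2, -x₁^2 + 2·x₂ + 5]].
At the point, J = [[12.0000, -1.0000], [11.0000, -3.2500]] (det J = -28.0000).
Solving J·Δ = −F gives Δ = (-0.1786, 0.8571).
Then the next iterate is (x₁, x₂)₁ = (1.3214, -2.1429).

(1.3214, -2.1429)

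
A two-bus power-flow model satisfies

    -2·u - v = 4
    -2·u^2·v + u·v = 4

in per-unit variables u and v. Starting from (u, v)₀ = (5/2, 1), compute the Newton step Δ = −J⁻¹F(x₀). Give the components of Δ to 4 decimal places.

(-7.8182, 5.6364)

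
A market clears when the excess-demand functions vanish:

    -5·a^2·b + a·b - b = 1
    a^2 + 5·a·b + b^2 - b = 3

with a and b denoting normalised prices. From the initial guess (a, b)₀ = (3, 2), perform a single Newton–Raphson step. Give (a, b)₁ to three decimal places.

At (3, 2): F = (-87.000, 38.000).
Jacobian J = [[-10·a·b + b, -5·a^2 + a - 1], [2·a + 5·b, 5·a + 2·b - 1]].
At the point, J = [[-58.000, -43.000], [16.000, 18.000]] (det J = -356.000).
Solving J·Δ = −F gives Δ = (0.191, -2.281).
Then the next iterate is (a, b)₁ = (3.191, -0.281).

(3.191, -0.281)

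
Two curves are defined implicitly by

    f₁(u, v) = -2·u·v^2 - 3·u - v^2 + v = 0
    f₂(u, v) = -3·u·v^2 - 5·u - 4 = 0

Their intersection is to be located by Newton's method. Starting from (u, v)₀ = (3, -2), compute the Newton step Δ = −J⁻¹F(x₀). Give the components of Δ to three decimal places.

At (3, -2): F = (-39.000, -55.000).
Jacobian J = [[-2·v^2 - 3, -4·u·v - 2·v + 1], [-3·v^2 - 5, -6·u·v]].
At the point, J = [[-11.000, 29.000], [-17.000, 36.000]] (det J = 97.000).
Solving J·Δ = −F gives Δ = (-1.969, 0.598).

(-1.969, 0.598)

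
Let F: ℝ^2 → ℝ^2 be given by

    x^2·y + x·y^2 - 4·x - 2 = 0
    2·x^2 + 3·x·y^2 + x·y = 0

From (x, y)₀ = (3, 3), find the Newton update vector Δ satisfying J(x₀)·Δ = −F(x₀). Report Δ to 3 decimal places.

At (3, 3): F = (40.000, 108.000).
Jacobian J = [[2·x·y + y^2 - 4, x^2 + 2·x·y], [4·x + 3·y^2 + y, 6·x·y + x]].
At the point, J = [[23.000, 27.000], [42.000, 57.000]] (det J = 177.000).
Solving J·Δ = −F gives Δ = (3.593, -4.542).

(3.593, -4.542)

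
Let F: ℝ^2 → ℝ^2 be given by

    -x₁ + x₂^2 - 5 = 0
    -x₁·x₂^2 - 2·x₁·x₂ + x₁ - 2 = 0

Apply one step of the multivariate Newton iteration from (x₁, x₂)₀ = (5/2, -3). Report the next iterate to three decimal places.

(1.273, -2.545)

At (5/2, -3): F = (1.500, -7.000).
Jacobian J = [[-1, 2·x₂], [-x₂^2 - 2·x₂ + 1, -2·x₁·x₂ - 2·x₁]].
At the point, J = [[-1.000, -6.000], [-2.000, 10.000]] (det J = -22.000).
Solving J·Δ = −F gives Δ = (-1.227, 0.455).
Then the next iterate is (x₁, x₂)₁ = (1.273, -2.545).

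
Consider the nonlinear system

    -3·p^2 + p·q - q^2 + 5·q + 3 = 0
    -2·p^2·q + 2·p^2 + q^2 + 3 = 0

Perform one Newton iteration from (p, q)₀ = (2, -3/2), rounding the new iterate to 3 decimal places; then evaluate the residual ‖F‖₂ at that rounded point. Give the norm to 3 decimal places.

8.233

At (2, -3/2): F = (-21.750, 25.250).
Jacobian J = [[-6·p + q, p - 2·q + 5], [-4·p·q + 4·p, -2·p^2 + 2·q]].
At the point, J = [[-13.500, 10.000], [20.000, -11.000]] (det J = -51.500).
Solving J·Δ = −F gives Δ = (-0.257, 1.828).
Then the next iterate is (p, q)₁ = (1.743, 0.328).
Re-evaluating at (1.743, 0.328): F = (-4.01003, 7.19072), so ‖F‖₂ = 8.233.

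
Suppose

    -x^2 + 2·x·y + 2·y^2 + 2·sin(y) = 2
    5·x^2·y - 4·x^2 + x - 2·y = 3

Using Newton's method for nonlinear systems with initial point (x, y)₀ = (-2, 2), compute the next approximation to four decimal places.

At (-2, 2): F = (-4.181405, 15.0000).
Jacobian J = [[-2·x + 2·y, 2·x + 4·y + 2·cos(y)], [10·x·y - 8·x + 1, 5·x^2 - 2]].
At the point, J = [[8.0000, 3.167706], [-23.0000, 18.0000]] (det J = 216.857246).
Solving J·Δ = −F gives Δ = (0.5662, -0.1099).
Then the next iterate is (x, y)₁ = (-1.4338, 1.8901).

(-1.4338, 1.8901)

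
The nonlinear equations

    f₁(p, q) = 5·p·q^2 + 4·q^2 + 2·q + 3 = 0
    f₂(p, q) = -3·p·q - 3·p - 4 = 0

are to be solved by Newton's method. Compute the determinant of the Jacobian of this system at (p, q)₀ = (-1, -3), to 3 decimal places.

J = [[5·q^2, 10·p·q + 8·q + 2], [-3·q - 3, -3·p]].
At the point, J = [[45.000, 8.000], [6.000, 3.000]].
det J = 87.000.

87.000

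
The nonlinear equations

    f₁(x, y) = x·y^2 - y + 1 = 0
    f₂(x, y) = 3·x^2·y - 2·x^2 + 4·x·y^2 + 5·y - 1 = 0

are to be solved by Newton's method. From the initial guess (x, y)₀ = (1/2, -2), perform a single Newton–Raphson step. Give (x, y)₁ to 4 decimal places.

(2.2500, 2.0000)

At (1/2, -2): F = (5.0000, -5.0000).
Jacobian J = [[y^2, 2·x·y - 1], [6·x·y - 4·x + 4·y^2, 3·x^2 + 8·x·y + 5]].
At the point, J = [[4.0000, -3.0000], [8.0000, -2.2500]] (det J = 15.0000).
Solving J·Δ = −F gives Δ = (1.7500, 4.0000).
Then the next iterate is (x, y)₁ = (2.2500, 2.0000).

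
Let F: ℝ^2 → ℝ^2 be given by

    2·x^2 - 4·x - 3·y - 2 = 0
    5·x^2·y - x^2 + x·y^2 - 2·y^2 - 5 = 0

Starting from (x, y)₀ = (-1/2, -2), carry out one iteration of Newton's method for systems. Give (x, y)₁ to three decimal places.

(0.383, -1.600)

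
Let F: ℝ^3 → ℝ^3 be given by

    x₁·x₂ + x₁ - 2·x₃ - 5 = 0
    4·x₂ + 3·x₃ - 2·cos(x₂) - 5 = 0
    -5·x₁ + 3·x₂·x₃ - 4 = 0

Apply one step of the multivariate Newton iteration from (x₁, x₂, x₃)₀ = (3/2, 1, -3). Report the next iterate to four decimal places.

At (3/2, 1, -3): F = (4.0000, -11.080605, -20.5000).
Jacobian J = [[x₂ + 1, x₁, -2], [0, 2·sin(x₂) + 4, 3], [-5, 3·x₃, 3·x₂]].
At the point, J = [[2.0000, 1.5000, -2.0000], [0.0000, 5.682942, 3.0000], [-5.0000, -9.0000, 3.0000]] (det J = 8.768232).
Solving J·Δ = −F gives Δ = (34.0597, -12.2399, 26.8798).
Then the next iterate is (x₁, x₂, x₃)₁ = (35.5597, -11.2399, 23.8798).

(35.5597, -11.2399, 23.8798)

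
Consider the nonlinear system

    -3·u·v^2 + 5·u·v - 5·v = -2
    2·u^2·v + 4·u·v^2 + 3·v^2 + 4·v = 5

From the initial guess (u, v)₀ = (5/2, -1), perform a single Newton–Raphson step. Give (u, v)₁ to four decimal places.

(1.0083, -0.9526)

At (5/2, -1): F = (-13.0000, -8.5000).
Jacobian J = [[-3·v^2 + 5·v, -6·u·v + 5·u - 5], [4·u·v + 4·v^2, 2·u^2 + 8·u·v + 6·v + 4]].
At the point, J = [[-8.0000, 22.5000], [-6.0000, -9.5000]] (det J = 211.0000).
Solving J·Δ = −F gives Δ = (-1.4917, 0.0474).
Then the next iterate is (u, v)₁ = (1.0083, -0.9526).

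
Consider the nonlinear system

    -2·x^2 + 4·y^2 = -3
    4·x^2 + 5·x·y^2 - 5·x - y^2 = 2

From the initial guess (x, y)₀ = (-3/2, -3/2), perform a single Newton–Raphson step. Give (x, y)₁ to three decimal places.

At (-3/2, -3/2): F = (7.500, -4.625).
Jacobian J = [[-4·x, 8·y], [8·x + 5·y^2 - 5, 10·x·y - 2·y]].
At the point, J = [[6.000, -12.000], [-5.750, 25.500]] (det J = 84.000).
Solving J·Δ = −F gives Δ = (-1.616, -0.183).
Then the next iterate is (x, y)₁ = (-3.116, -1.683).

(-3.116, -1.683)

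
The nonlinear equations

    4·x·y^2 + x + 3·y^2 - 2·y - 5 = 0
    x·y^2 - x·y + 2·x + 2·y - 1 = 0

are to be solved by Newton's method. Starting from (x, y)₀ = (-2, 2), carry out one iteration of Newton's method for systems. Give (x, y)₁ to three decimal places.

(-2.700, 0.050)

At (-2, 2): F = (-31.000, -5.000).
Jacobian J = [[4·y^2 + 1, 8·x·y + 6·y - 2], [y^2 - y + 2, 2·x·y - x + 2]].
At the point, J = [[17.000, -22.000], [4.000, -4.000]] (det J = 20.000).
Solving J·Δ = −F gives Δ = (-0.700, -1.950).
Then the next iterate is (x, y)₁ = (-2.700, 0.050).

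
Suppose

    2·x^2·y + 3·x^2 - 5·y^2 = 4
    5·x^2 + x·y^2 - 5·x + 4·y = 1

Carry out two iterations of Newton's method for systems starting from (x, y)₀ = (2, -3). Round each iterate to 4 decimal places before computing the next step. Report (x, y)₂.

(1.6007, -0.7836)

At (2, -3): F = (-61.0000, 15.0000).
Jacobian J = [[4·x·y + 6·x, 2·x^2 - 10·y], [10·x + y^2 - 5, 2·x·y + 4]].
At the point, J = [[-12.0000, 38.0000], [24.0000, -8.0000]] (det J = -816.0000).
Solving J·Δ = −F gives Δ = (-0.1005, 1.5735).
Then the next iterate is (x, y)₁ = (1.8995, -1.4265).
Round to (1.8995, -1.4265) and repeat: F = (-13.644121, 5.702298), J = [[0.558453, 21.481200], [16.029902, -1.419274]].
Δ = (-0.2988, 0.6429), so (x, y)₂ = (1.6007, -0.7836).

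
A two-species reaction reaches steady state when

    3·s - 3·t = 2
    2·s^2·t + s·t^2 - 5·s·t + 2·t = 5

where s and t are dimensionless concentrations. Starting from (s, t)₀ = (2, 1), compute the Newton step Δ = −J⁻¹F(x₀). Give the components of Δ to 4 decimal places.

(0.2083, 0.5417)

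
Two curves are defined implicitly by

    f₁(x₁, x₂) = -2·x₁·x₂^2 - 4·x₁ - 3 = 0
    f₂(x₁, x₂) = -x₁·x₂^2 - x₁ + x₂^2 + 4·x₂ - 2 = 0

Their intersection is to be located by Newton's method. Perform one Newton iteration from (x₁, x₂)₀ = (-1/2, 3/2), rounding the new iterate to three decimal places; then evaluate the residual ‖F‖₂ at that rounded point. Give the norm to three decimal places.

At (-1/2, 3/2): F = (1.250, 7.875).
Jacobian J = [[-2·x₂^2 - 4, -4·x₁·x₂], [-x₂^2 - 1, -2·x₁·x₂ + 2·x₂ + 4]].
At the point, J = [[-8.500, 3.000], [-3.250, 8.500]] (det J = -62.500).
Solving J·Δ = −F gives Δ = (-0.208, -1.006).
Then the next iterate is (x₁, x₂)₁ = (-0.708, 0.494).
Re-evaluating at (-0.708, 0.494): F = (0.17755, 1.10081), so ‖F‖₂ = 1.115.

1.115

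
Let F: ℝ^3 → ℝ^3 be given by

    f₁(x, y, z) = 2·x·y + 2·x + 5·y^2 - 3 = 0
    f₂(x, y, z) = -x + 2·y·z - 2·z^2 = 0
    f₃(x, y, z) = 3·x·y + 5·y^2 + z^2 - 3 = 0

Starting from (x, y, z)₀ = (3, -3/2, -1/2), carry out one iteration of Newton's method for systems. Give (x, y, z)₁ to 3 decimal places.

At (3, -3/2, -1/2): F = (5.250, -2.000, -5.000).
Jacobian J = [[2·y + 2, 2·x + 10·y, 0], [-1, 2·z, 2·y - 4·z], [3·y, 3·x + 10·y, 2·z]].
At the point, J = [[-1.000, -9.000, 0.000], [-1.000, -1.000, -1.000], [-4.500, -6.000, -1.000]] (det J = -26.500).
Solving J·Δ = −F gives Δ = (-2.009, 0.807, -0.797).
Then the next iterate is (x, y, z)₁ = (0.991, -0.693, -1.297).

(0.991, -0.693, -1.297)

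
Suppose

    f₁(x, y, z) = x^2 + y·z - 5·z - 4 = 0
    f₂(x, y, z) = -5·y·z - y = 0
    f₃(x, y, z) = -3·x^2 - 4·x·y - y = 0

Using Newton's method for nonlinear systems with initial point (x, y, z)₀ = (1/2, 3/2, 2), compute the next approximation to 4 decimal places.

(-0.2614, 2.0343, -0.9837)

At (1/2, 3/2, 2): F = (-10.7500, -16.5000, -5.2500).
Jacobian J = [[2·x, z, y - 5], [0, -5·z - 1, -5·y], [-6·x - 4·y, -4·x - 1, 0]].
At the point, J = [[1.0000, 2.0000, -3.5000], [0.0000, -11.0000, -7.5000], [-9.0000, -3.0000, 0.0000]] (det J = 459.0000).
Solving J·Δ = −F gives Δ = (-0.7614, 0.5343, -2.9837).
Then the next iterate is (x, y, z)₁ = (-0.2614, 2.0343, -0.9837).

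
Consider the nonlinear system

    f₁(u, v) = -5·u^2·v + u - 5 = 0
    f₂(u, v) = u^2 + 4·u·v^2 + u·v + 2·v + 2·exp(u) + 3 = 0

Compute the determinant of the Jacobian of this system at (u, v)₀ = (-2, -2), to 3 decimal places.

-1042.587

J = [[-10·u·v + 1, -5·u^2], [2·u + 4·v^2 + v + 2·exp(u), 8·u·v + u + 2]].
At the point, J = [[-39.000, -20.000], [10.27067, 32.000]].
det J = -1042.587.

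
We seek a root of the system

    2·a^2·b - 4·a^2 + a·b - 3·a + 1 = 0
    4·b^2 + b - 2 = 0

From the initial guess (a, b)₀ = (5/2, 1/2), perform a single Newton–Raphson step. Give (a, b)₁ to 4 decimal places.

At (5/2, 1/2): F = (-24.0000, -0.5000).
Jacobian J = [[4·a·b - 8·a + b - 3, 2·a^2 + a], [0, 8·b + 1]].
At the point, J = [[-17.5000, 15.0000], [0.0000, 5.0000]] (det J = -87.5000).
Solving J·Δ = −F gives Δ = (-1.2857, 0.1000).
Then the next iterate is (a, b)₁ = (1.2143, 0.6000).

(1.2143, 0.6000)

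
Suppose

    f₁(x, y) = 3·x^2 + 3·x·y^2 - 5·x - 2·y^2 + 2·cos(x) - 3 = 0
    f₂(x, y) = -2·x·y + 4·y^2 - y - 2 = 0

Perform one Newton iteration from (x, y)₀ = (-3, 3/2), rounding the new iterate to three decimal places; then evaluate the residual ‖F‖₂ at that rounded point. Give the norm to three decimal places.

At (-3, 3/2): F = (12.27002, 14.500).
Jacobian J = [[6·x + 3·y^2 - 2·sin(x) - 5, 6·x·y - 4·y], [-2·y, -2·x + 8·y - 1]].
At the point, J = [[-15.96776, -33.000], [-3.000, 17.000]] (det J = -370.45192).
Solving J·Δ = −F gives Δ = (1.855, -0.526).
Then the next iterate is (x, y)₁ = (-1.145, 0.974).
Re-evaluating at (-1.145, 0.974): F = (2.32811, 3.05116), so ‖F‖₂ = 3.838.

3.838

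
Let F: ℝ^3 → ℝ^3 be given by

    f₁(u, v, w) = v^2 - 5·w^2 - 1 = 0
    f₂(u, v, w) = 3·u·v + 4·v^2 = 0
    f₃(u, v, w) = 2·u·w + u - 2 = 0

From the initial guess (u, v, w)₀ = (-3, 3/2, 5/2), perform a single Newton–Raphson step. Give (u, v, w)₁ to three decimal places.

(-1.040, 0.059, 1.127)

At (-3, 3/2, 5/2): F = (-30.000, -4.500, -20.000).
Jacobian J = [[0, 2·v, -10·w], [3·v, 3·u + 8·v, 0], [2·w + 1, 0, 2·u]].
At the point, J = [[0.000, 3.000, -25.000], [4.500, 3.000, 0.000], [6.000, 0.000, -6.000]] (det J = 531.000).
Solving J·Δ = −F gives Δ = (1.960, -1.441, -1.373).
Then the next iterate is (u, v, w)₁ = (-1.040, 0.059, 1.127).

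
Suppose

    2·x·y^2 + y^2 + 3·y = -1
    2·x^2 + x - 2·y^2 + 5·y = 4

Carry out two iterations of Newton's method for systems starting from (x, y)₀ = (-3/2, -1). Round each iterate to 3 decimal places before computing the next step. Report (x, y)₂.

At (-3/2, -1): F = (-4.000, -8.000).
Jacobian J = [[2·y^2, 4·x·y + 2·y + 3], [4·x + 1, -4·y + 5]].
At the point, J = [[2.000, 7.000], [-5.000, 9.000]] (det J = 53.000).
Solving J·Δ = −F gives Δ = (-0.377, 0.679).
Then the next iterate is (x, y)₁ = (-1.877, -0.321).
Round to (-1.877, -0.321) and repeat: F = (-0.24677, -0.64182), J = [[0.20608, 4.76807], [-6.508, 6.284]].
Δ = (-0.047, 0.054), so (x, y)₂ = (-1.924, -0.267).

(-1.924, -0.267)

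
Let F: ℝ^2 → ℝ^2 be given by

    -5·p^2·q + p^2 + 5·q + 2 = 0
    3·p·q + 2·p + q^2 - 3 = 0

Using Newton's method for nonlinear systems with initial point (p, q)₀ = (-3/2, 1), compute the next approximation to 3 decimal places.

(42.000, 84.200)

At (-3/2, 1): F = (-2.000, -9.500).
Jacobian J = [[-10·p·q + 2·p, -5·p^2 + 5], [3·q + 2, 3·p + 2·q]].
At the point, J = [[12.000, -6.250], [5.000, -2.500]] (det J = 1.250).
Solving J·Δ = −F gives Δ = (43.500, 83.200).
Then the next iterate is (p, q)₁ = (42.000, 84.200).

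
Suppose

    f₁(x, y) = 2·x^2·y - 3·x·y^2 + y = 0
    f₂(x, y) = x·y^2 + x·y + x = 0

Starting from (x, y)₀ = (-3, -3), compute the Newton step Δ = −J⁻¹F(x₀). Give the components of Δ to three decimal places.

At (-3, -3): F = (24.000, -21.000).
Jacobian J = [[4·x·y - 3·y^2, 2·x^2 - 6·x·y + 1], [y^2 + y + 1, 2·x·y + x]].
At the point, J = [[9.000, -35.000], [7.000, 15.000]] (det J = 380.000).
Solving J·Δ = −F gives Δ = (0.987, 0.939).

(0.987, 0.939)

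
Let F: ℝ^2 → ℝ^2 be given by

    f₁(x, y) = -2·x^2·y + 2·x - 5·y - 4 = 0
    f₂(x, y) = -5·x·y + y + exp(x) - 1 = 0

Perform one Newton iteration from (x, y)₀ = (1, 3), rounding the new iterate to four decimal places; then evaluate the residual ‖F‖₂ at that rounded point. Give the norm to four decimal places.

At (1, 3): F = (-23.0000, -10.281718).
Jacobian J = [[-4·x·y + 2, -2·x^2 - 5], [-5·y + exp(x), -5·x + 1]].
At the point, J = [[-10.0000, -7.0000], [-12.281718, -4.0000]] (det J = -45.972027).
Solving J·Δ = −F gives Δ = (0.4357, -3.9081).
Then the next iterate is (x, y)₁ = (1.4357, -0.9081).
Re-evaluating at (1.4357, -0.9081): F = (7.155514, 8.813282), so ‖F‖₂ = 11.3523.

11.3523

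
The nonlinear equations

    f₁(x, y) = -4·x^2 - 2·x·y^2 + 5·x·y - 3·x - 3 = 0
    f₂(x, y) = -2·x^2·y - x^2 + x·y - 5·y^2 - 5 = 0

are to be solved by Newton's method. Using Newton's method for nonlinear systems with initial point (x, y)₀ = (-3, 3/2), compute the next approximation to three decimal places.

At (-3, 3/2): F = (-39.000, -56.750).
Jacobian J = [[-8·x - 2·y^2 + 5·y - 3, -4·x·y + 5·x], [-4·x·y - 2·x + y, -2·x^2 + x - 10·y]].
At the point, J = [[24.000, 3.000], [25.500, -36.000]] (det J = -940.500).
Solving J·Δ = −F gives Δ = (1.674, -0.391).
Then the next iterate is (x, y)₁ = (-1.326, 1.109).

(-1.326, 1.109)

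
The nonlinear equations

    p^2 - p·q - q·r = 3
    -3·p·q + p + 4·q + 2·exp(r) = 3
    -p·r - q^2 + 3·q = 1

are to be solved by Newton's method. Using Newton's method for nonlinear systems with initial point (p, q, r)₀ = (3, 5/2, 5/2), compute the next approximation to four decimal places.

At (3, 5/2, 5/2): F = (-7.7500, 11.864988, -7.2500).
Jacobian J = [[2·p - q, -p - r, -q], [-3·q + 1, -3·p + 4, 2·exp(r)], [-r, -2·q + 3, -p]].
At the point, J = [[3.5000, -5.5000, -2.5000], [-6.5000, -5.0000, 24.364988], [-2.5000, -2.0000, -3.0000]] (det J = 664.073499).
Solving J·Δ = −F gives Δ = (-0.6503, -1.3928, -0.9463).
Then the next iterate is (p, q, r)₁ = (2.3497, 1.1072, 1.5537).

(2.3497, 1.1072, 1.5537)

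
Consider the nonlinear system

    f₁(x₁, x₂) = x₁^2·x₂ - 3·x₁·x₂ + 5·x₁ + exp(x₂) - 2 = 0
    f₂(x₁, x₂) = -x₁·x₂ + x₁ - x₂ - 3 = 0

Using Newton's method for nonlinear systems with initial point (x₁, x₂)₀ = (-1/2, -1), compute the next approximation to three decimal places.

At (-1/2, -1): F = (-5.88212, -3.000).
Jacobian J = [[2·x₁·x₂ - 3·x₂ + 5, x₁^2 - 3·x₁ + exp(x₂)], [-x₂ + 1, -x₁ - 1]].
At the point, J = [[9.000, 2.11788], [2.000, -0.500]] (det J = -8.73576).
Solving J·Δ = −F gives Δ = (1.064, -1.744).
Then the next iterate is (x₁, x₂)₁ = (0.564, -2.744).

(0.564, -2.744)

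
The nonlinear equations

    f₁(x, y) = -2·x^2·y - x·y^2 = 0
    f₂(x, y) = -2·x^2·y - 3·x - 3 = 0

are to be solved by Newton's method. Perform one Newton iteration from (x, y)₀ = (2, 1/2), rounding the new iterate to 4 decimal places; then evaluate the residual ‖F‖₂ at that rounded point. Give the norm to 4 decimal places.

At (2, 1/2): F = (-4.5000, -13.0000).
Jacobian J = [[-4·x·y - y^2, -2·x^2 - 2·x·y], [-4·x·y - 3, -2·x^2]].
At the point, J = [[-4.2500, -10.0000], [-7.0000, -8.0000]] (det J = -36.0000).
Solving J·Δ = −F gives Δ = (-2.6111, 0.6597).
Then the next iterate is (x, y)₁ = (-0.6111, 1.1597).
Re-evaluating at (-0.6111, 1.1597): F = (-0.044293, -2.032864), so ‖F‖₂ = 2.0333.

2.0333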